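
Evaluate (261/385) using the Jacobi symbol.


Compute (261/385) via quadratic reciprocity:
  reciprocity: (261/385) -> +(385/261)
  reduce: (124/261)
  pull out 2: (2/261) = -1  (since 261 mod 8 = 5)
  pull out 2: (2/261) = -1  (since 261 mod 8 = 5)
  reciprocity: (31/261) -> +(261/31)
  reduce: (13/31)
  reciprocity: (13/31) -> +(31/13)
  reduce: (5/13)
  reciprocity: (5/13) -> +(13/5)
  reduce: (3/5)
  reciprocity: (3/5) -> +(5/3)
  reduce: (2/3)
  pull out 2: (2/3) = -1  (since 3 mod 8 = 3)
  (1/3) = 1
Product of signs = -1

-1


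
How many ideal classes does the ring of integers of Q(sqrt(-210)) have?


K = Q(sqrt(-210)). d mod 4 = 2, so D = disc(K) = 4d = -840
h(K) equals the number of primitive reduced positive-definite forms (a, b, c) = a*x^2 + b*x*y + c*y^2 with b^2 - 4ac = D,
where reduced means |b| <= a <= c, with b >= 0 whenever |b| = a or a = c, and primitive means gcd(a, b, c) = 1.
Reduced forces 3a^2 <= |D| = 840, so 1 <= a <= 16; b must have the parity of D, and c = (b^2 - D)/(4a) must be an integer >= a.
Enumerate a = 1..16, b in [-a, a]:
  a=1: (1, 0, 210)  [1]
  a=2: (2, 0, 105)  [1]
  a=3: (3, 0, 70)  [1]
  a=4: none
  a=5: (5, 0, 42)  [1]
  a=6: (6, 0, 35)  [1]
  a=7: (7, 0, 30)  [1]
  a=8..9: none
  a=10: (10, 0, 21)  [1]
  a=11..13: none
  a=14: (14, 0, 15)  [1]
  a=15..16: none
Total reduced forms: 1 + 1 + 1 + 1 + 1 + 1 + 1 + 1 = 8
h = 8

8


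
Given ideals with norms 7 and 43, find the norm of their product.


N(IJ) = N(I) * N(J)
= 7 * 43
= 301

301


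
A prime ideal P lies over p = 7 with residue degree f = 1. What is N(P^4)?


N(P^a) = p^(a*f)
= 7^(4*1)
= 7^4
= 2401

2401


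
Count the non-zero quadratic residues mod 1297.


For prime p, the number of non-zero quadratic residues is (p-1)/2.
= (1297-1)/2
= 648

648


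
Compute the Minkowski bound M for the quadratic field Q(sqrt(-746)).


d = -746, d mod 4 = 2, so disc(K) = 4d = -2984; |disc(K)| = 2984
Imaginary quadratic field, so n = 2, s = r2 = 1, r1 = 0
M = (n!/n^n) * (4/pi)^s * sqrt(|disc(K)|) = (2!/2^2) * (4/pi)^1 * sqrt(2984)
= 0.5 * 1.273240 * 54.626001
= 34.7760

34.7760


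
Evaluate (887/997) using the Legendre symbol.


p = 997 is prime, so compute (887/997) with the reciprocity algorithm (Jacobi-symbol steps: pull out 2s via (2/n), flip via reciprocity, reduce):
  reciprocity: (887/997) -> +(997/887)
  reduce: (110/887)
  pull out 2: (2/887) = +1  (since 887 mod 8 = 7)
  reciprocity: (55/887) -> -(887/55)
  reduce: (7/55)
  reciprocity: (7/55) -> -(55/7)
  reduce: (6/7)
  pull out 2: (2/7) = +1  (since 7 mod 8 = 7)
  reciprocity: (3/7) -> -(7/3)
  reduce: (1/3)
  (1/3) = 1
Product of signs = -1
(887/997) = -1

-1


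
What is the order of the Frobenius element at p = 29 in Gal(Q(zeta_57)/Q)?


The Frobenius at p in Gal(Q(zeta_n)/Q) = (Z/nZ)* is the class of p, so its order is ord_57(29), the smallest k >= 1 with 29^k = 1 mod 57.
n = 57 = 3 * 19, phi(57) = 36; the order divides phi(n).
Divisors of 36: 1, 2, 3, 4, 6, 9, 12, 18, 36
Repeated squaring mod 57: 29^1 = 29, 29^2 = 43, 29^4 = 25, 29^8 = 55, 29^16 = 4, 29^32 = 16
Test divisors in increasing order:
  k=1: 29^1 = 29 mod 57
  k=2: 29^2 = 43 mod 57
  k=3: 29^3 = 43 * 29 = 50 mod 57
  k=4: 29^4 = 25 mod 57
  k=6: 29^6 = 25 * 43 = 49 mod 57
  k=9: 29^9 = 55 * 29 = 56 mod 57
  k=12: 29^12 = 55 * 25 = 7 mod 57
  k=18: 29^18 = 4 * 43 = 1 mod 57  <- first divisor giving 1
Order = 18

18


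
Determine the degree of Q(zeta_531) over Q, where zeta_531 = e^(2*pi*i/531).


The degree equals Euler's totient phi(531).
531 = 3^2 * 59
phi(531) = 348

348


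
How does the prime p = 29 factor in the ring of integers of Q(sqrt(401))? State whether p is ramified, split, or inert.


K = Q(sqrt(401)). Since d mod 4 = 1, disc(K) = 401.
Check p | disc: 401 mod 29 = 24.
p does not divide disc. Compute Legendre symbol (d/p):
24^((29-1)/2) mod 29 = 1
(d/p) = 1, so p splits: (p) = P*P' with e=1, f=1, g=2.
Therefore p is split.

split


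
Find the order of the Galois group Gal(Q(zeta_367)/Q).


|Gal(Q(zeta_367)/Q)| = phi(367)
= 366

366


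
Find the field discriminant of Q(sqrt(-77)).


For K = Q(sqrt(d)) with d squarefree: disc(K) = d if d = 1 mod 4, and disc(K) = 4d if d = 2 or 3 mod 4.
Here d = -77, and d mod 4 = 3.
d = 3 mod 4, not 1 (O_K = Z[sqrt(d)]), so disc(K) = 4d = 4 * (-77) = -308

-308


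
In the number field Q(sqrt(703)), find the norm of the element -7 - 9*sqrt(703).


N(a + b*sqrt(d)) = a^2 - d*b^2
= (-7)^2 - (703)*(-9)^2
= 49 - 56943
= -56894

-56894


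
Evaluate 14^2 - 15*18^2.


x^2 - d*y^2
= 14^2 - 15*18^2
= 196 - 4860
= -4664

-4664


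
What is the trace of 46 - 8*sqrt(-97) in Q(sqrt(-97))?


Tr(a + b*sqrt(d)) = (a + b*sqrt(d)) + (a - b*sqrt(d)) = 2a
= 2 * (46)
= 92

92


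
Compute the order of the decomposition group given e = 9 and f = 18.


|D_P| = e * f
= 9 * 18
= 162

162


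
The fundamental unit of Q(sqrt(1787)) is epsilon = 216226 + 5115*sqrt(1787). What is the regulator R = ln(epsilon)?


epsilon = 216226 + 5115*sqrt(1787)
= 432452.0000
R = ln(432452.0000)
= 12.9772

12.9772


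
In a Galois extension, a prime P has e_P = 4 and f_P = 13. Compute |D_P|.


|D_P| = e * f
= 4 * 13
= 52

52


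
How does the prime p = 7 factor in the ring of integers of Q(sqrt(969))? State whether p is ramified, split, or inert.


K = Q(sqrt(969)). Since d mod 4 = 1, disc(K) = 969.
Check p | disc: 969 mod 7 = 3.
p does not divide disc. Compute Legendre symbol (d/p):
3^((7-1)/2) mod 7 = -1
(d/p) = -1, so p is inert: (p) stays prime with e=1, f=2, g=1.
Therefore p is inert.

inert


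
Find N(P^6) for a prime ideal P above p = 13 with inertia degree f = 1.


N(P^a) = p^(a*f)
= 13^(6*1)
= 13^6
= 4826809

4826809


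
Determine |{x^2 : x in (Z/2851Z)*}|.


For prime p, the number of non-zero quadratic residues is (p-1)/2.
= (2851-1)/2
= 1425

1425


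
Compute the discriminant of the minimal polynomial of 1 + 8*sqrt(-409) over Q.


The element 1 + 8*sqrt(-409) has minimal polynomial:
x^2 - 2*x + 26177
Discriminant = (-2)^2 - 4*(26177)
= 4 - 104708
= -104704

-104704


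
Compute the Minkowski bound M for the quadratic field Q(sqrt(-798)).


d = -798, d mod 4 = 2, so disc(K) = 4d = -3192; |disc(K)| = 3192
Imaginary quadratic field, so n = 2, s = r2 = 1, r1 = 0
M = (n!/n^n) * (4/pi)^s * sqrt(|disc(K)|) = (2!/2^2) * (4/pi)^1 * sqrt(3192)
= 0.5 * 1.273240 * 56.497788
= 35.9676

35.9676


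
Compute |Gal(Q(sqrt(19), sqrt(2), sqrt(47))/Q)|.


The 3 square roots of distinct primes are multiplicatively independent over Q,
so [K:Q] = 2^3 and Gal(K/Q) is isomorphic to (Z/2Z)^3.
|Gal| = 2^3 = 8

8


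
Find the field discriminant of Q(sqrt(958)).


For K = Q(sqrt(d)) with d squarefree: disc(K) = d if d = 1 mod 4, and disc(K) = 4d if d = 2 or 3 mod 4.
Here d = 958, and d mod 4 = 2.
d = 2 mod 4, not 1 (O_K = Z[sqrt(d)]), so disc(K) = 4d = 4 * (958) = 3832

3832


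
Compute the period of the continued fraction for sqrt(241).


Run the CF algorithm for sqrt(241).
a_0 = floor(sqrt(241)) = 15; set m_0=0, q_0=1.
Recurrence: m' = q*a - m,  q' = (d - m'^2)/q,  a' = floor((a_0 + m')/q').
  step 1: m=15, q=16, a=1
  step 2: m=1, q=15, a=1
  step 3: m=14, q=3, a=9
  step 4: m=13, q=24, a=1
  step 5: m=11, q=5, a=5
  step 6: m=14, q=9, a=3
  step 7: m=13, q=8, a=3
  step 8: m=11, q=15, a=1
  step 9: m=4, q=15, a=1
  step 10: m=11, q=8, a=3
  step 11: m=13, q=9, a=3
  step 12: m=14, q=5, a=5
  step 13: m=11, q=24, a=1
  step 14: m=13, q=3, a=9
  step 15: m=14, q=15, a=1
  step 16: m=1, q=16, a=1
  step 17: m=15, q=1, a=30
a_17 = 2*a_0 = 30, so the period closes here.
sqrt(241) = [15; 1, 1, 9, 1, 5, 3, 3, 1, 1, 3, 3, 5, 1, 9, 1, 1, 30]
Period length = 17

17


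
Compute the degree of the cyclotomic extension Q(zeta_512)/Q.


The degree equals Euler's totient phi(512).
512 = 2^9
phi(512) = 256

256


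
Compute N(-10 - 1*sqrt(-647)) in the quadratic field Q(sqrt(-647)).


N(a + b*sqrt(d)) = a^2 - d*b^2
= (-10)^2 - (-647)*(-1)^2
= 100 + 647
= 747

747


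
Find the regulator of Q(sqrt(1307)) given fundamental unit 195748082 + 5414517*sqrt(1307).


epsilon = 195748082 + 5414517*sqrt(1307)
= 3.9150e+08
R = ln(3.9150e+08)
= 19.7855

19.7855


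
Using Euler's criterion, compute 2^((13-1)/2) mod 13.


p = 13 is prime and the exponent is (p-1)/2 = 6, so by Euler's criterion 2^6 = (2/13) = +1 or -1 mod 13.
Compute by square-and-multiply:
  6 = 4 + 2 (binary 110)
  Repeated squaring mod 13: 2^1 = 2, 2^2 = 4, 2^4 = 3
  2^6 = 2^4 * 2^2 = 3 * 4 mod 13
    3 * 4 = 12 = 12 mod 13
  2^6 = 12 mod 13
Result 12 = p - 1 = -1 mod 13: 2 is a quadratic non-residue mod 13. As a residue in [0, p-1] the value is 12.
2^6 mod 13 = 12

12


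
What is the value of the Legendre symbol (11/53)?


p = 53 is prime, so compute (11/53) with the reciprocity algorithm (Jacobi-symbol steps: pull out 2s via (2/n), flip via reciprocity, reduce):
  reciprocity: (11/53) -> +(53/11)
  reduce: (9/11)
  reciprocity: (9/11) -> +(11/9)
  reduce: (2/9)
  pull out 2: (2/9) = +1  (since 9 mod 8 = 1)
  (1/9) = 1
Product of signs = 1
(11/53) = 1

1


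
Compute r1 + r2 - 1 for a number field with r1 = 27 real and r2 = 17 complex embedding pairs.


By Dirichlet's unit theorem:
rank = r1 + r2 - 1
= 27 + 17 - 1
= 43

43


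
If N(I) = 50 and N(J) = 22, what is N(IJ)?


N(IJ) = N(I) * N(J)
= 50 * 22
= 1100

1100


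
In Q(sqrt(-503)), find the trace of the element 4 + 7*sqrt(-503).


Tr(a + b*sqrt(d)) = (a + b*sqrt(d)) + (a - b*sqrt(d)) = 2a
= 2 * (4)
= 8

8


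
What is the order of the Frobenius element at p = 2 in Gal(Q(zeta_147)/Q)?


The Frobenius at p in Gal(Q(zeta_n)/Q) = (Z/nZ)* is the class of p, so its order is ord_147(2), the smallest k >= 1 with 2^k = 1 mod 147.
n = 147 = 3 * 7^2, phi(147) = 84; the order divides phi(n).
Divisors of 84: 1, 2, 3, 4, 6, 7, 12, 14, 21, 28, 42, 84
Repeated squaring mod 147: 2^1 = 2, 2^2 = 4, 2^4 = 16, 2^8 = 109, 2^16 = 121, 2^32 = 88, 2^64 = 100
Test divisors in increasing order:
  k=1: 2^1 = 2 mod 147
  k=2: 2^2 = 4 mod 147
  k=3: 2^3 = 4 * 2 = 8 mod 147
  k=4: 2^4 = 16 mod 147
  k=6: 2^6 = 16 * 4 = 64 mod 147
  k=7: 2^7 = 16 * 4 * 2 = 128 mod 147
  k=12: 2^12 = 109 * 16 = 127 mod 147
  k=14: 2^14 = 109 * 16 * 4 = 67 mod 147
  k=21: 2^21 = 121 * 16 * 2 = 50 mod 147
  k=28: 2^28 = 121 * 109 * 16 = 79 mod 147
  k=42: 2^42 = 88 * 109 * 4 = 1 mod 147  <- first divisor giving 1
Order = 42

42


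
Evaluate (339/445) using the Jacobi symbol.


Compute (339/445) via quadratic reciprocity:
  reciprocity: (339/445) -> +(445/339)
  reduce: (106/339)
  pull out 2: (2/339) = -1  (since 339 mod 8 = 3)
  reciprocity: (53/339) -> +(339/53)
  reduce: (21/53)
  reciprocity: (21/53) -> +(53/21)
  reduce: (11/21)
  reciprocity: (11/21) -> +(21/11)
  reduce: (10/11)
  pull out 2: (2/11) = -1  (since 11 mod 8 = 3)
  reciprocity: (5/11) -> +(11/5)
  reduce: (1/5)
  (1/5) = 1
Product of signs = 1

1


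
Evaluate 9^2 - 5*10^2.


x^2 - d*y^2
= 9^2 - 5*10^2
= 81 - 500
= -419

-419


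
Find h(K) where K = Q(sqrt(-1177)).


K = Q(sqrt(-1177)). d mod 4 = 3, so D = disc(K) = 4d = -4708
h(K) equals the number of primitive reduced positive-definite forms (a, b, c) = a*x^2 + b*x*y + c*y^2 with b^2 - 4ac = D,
where reduced means |b| <= a <= c, with b >= 0 whenever |b| = a or a = c, and primitive means gcd(a, b, c) = 1.
Reduced forces 3a^2 <= |D| = 4708, so 1 <= a <= 39; b must have the parity of D, and c = (b^2 - D)/(4a) must be an integer >= a.
Enumerate a = 1..39, b in [-a, a]:
  a=1: (1, 0, 1177)  [1]
  a=2: (2, 2, 589)  [1]
  a=3..10: none
  a=11: (11, 0, 107)  [1]
  a=12..16: none
  a=17: (17, -16, 73), (17, 16, 73)  [2]
  a=18: none
  a=19: (19, -2, 62), (19, 2, 62)  [2]
  a=20..21: none
  a=22: (22, 22, 59)  [1]
  a=23..30: none
  a=31: (31, -2, 38), (31, 2, 38)  [2]
  a=32..33: none
  a=34: (34, -18, 37), (34, 18, 37)  [2]
  a=35..39: none
Total reduced forms: 1 + 1 + 1 + 2 + 2 + 1 + 2 + 2 = 12
h = 12

12


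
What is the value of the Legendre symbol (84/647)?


p = 647 is prime, so compute (84/647) with the reciprocity algorithm (Jacobi-symbol steps: pull out 2s via (2/n), flip via reciprocity, reduce):
  pull out 2: (2/647) = +1  (since 647 mod 8 = 7)
  pull out 2: (2/647) = +1  (since 647 mod 8 = 7)
  reciprocity: (21/647) -> +(647/21)
  reduce: (17/21)
  reciprocity: (17/21) -> +(21/17)
  reduce: (4/17)
  pull out 2: (2/17) = +1  (since 17 mod 8 = 1)
  pull out 2: (2/17) = +1  (since 17 mod 8 = 1)
  (1/17) = 1
Product of signs = 1
(84/647) = 1

1


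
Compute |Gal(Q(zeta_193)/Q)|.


|Gal(Q(zeta_193)/Q)| = phi(193)
= 192

192


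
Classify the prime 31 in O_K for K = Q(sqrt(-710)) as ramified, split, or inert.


K = Q(sqrt(-710)). Since d mod 4 = 2, disc(K) = -2840.
Check p | disc: -2840 mod 31 = 12.
p does not divide disc. Compute Legendre symbol (d/p):
3^((31-1)/2) mod 31 = -1
(d/p) = -1, so p is inert: (p) stays prime with e=1, f=2, g=1.
Therefore p is inert.

inert


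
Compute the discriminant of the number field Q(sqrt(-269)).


For K = Q(sqrt(d)) with d squarefree: disc(K) = d if d = 1 mod 4, and disc(K) = 4d if d = 2 or 3 mod 4.
Here d = -269, and d mod 4 = 3.
d = 3 mod 4, not 1 (O_K = Z[sqrt(d)]), so disc(K) = 4d = 4 * (-269) = -1076

-1076


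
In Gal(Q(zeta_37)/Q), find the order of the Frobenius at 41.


The Frobenius at p in Gal(Q(zeta_n)/Q) = (Z/nZ)* is the class of p, so its order is ord_37(41), the smallest k >= 1 with 41^k = 1 mod 37.
n = 37 = 37, phi(37) = 36; the order divides phi(n).
Divisors of 36: 1, 2, 3, 4, 6, 9, 12, 18, 36
Repeated squaring mod 37: 41^1 = 4, 41^2 = 16, 41^4 = 34, 41^8 = 9, 41^16 = 7, 41^32 = 12
Test divisors in increasing order:
  k=1: 41^1 = 4 mod 37
  k=2: 41^2 = 16 mod 37
  k=3: 41^3 = 16 * 4 = 27 mod 37
  k=4: 41^4 = 34 mod 37
  k=6: 41^6 = 34 * 16 = 26 mod 37
  k=9: 41^9 = 9 * 4 = 36 mod 37
  k=12: 41^12 = 9 * 34 = 10 mod 37
  k=18: 41^18 = 7 * 16 = 1 mod 37  <- first divisor giving 1
Order = 18

18


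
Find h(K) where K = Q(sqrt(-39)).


K = Q(sqrt(-39)). d mod 4 = 1, so D = disc(K) = d = -39
h(K) equals the number of primitive reduced positive-definite forms (a, b, c) = a*x^2 + b*x*y + c*y^2 with b^2 - 4ac = D,
where reduced means |b| <= a <= c, with b >= 0 whenever |b| = a or a = c, and primitive means gcd(a, b, c) = 1.
Reduced forces 3a^2 <= |D| = 39, so 1 <= a <= 3; b must have the parity of D, and c = (b^2 - D)/(4a) must be an integer >= a.
Enumerate a = 1..3, b in [-a, a]:
  a=1: (1, 1, 10)  [1]
  a=2: (2, -1, 5), (2, 1, 5)  [2]
  a=3: (3, 3, 4)  [1]
Total reduced forms: 1 + 2 + 1 = 4
h = 4

4


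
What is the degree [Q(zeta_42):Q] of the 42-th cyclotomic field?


The degree equals Euler's totient phi(42).
42 = 2 * 3 * 7
phi(42) = 12

12


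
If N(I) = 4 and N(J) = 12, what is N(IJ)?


N(IJ) = N(I) * N(J)
= 4 * 12
= 48

48


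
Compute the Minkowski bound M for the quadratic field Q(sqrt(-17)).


d = -17, d mod 4 = 3, so disc(K) = 4d = -68; |disc(K)| = 68
Imaginary quadratic field, so n = 2, s = r2 = 1, r1 = 0
M = (n!/n^n) * (4/pi)^s * sqrt(|disc(K)|) = (2!/2^2) * (4/pi)^1 * sqrt(68)
= 0.5 * 1.273240 * 8.246211
= 5.2497

5.2497


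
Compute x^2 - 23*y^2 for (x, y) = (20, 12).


x^2 - d*y^2
= 20^2 - 23*12^2
= 400 - 3312
= -2912

-2912


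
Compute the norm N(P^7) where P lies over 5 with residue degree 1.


N(P^a) = p^(a*f)
= 5^(7*1)
= 5^7
= 78125

78125


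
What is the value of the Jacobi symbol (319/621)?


Compute (319/621) via quadratic reciprocity:
  reciprocity: (319/621) -> +(621/319)
  reduce: (302/319)
  pull out 2: (2/319) = +1  (since 319 mod 8 = 7)
  reciprocity: (151/319) -> -(319/151)
  reduce: (17/151)
  reciprocity: (17/151) -> +(151/17)
  reduce: (15/17)
  reciprocity: (15/17) -> +(17/15)
  reduce: (2/15)
  pull out 2: (2/15) = +1  (since 15 mod 8 = 7)
  (1/15) = 1
Product of signs = -1

-1


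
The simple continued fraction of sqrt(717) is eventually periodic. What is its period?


Run the CF algorithm for sqrt(717).
a_0 = floor(sqrt(717)) = 26; set m_0=0, q_0=1.
Recurrence: m' = q*a - m,  q' = (d - m'^2)/q,  a' = floor((a_0 + m')/q').
  step 1: m=26, q=41, a=1
  step 2: m=15, q=12, a=3
  step 3: m=21, q=23, a=2
  step 4: m=25, q=4, a=12
  step 5: m=23, q=47, a=1
  step 6: m=24, q=3, a=16
  step 7: m=24, q=47, a=1
  step 8: m=23, q=4, a=12
  step 9: m=25, q=23, a=2
  step 10: m=21, q=12, a=3
  step 11: m=15, q=41, a=1
  step 12: m=26, q=1, a=52
a_12 = 2*a_0 = 52, so the period closes here.
sqrt(717) = [26; 1, 3, 2, 12, 1, 16, 1, 12, 2, 3, 1, 52]
Period length = 12

12


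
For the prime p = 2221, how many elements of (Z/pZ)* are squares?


For prime p, the number of non-zero quadratic residues is (p-1)/2.
= (2221-1)/2
= 1110

1110


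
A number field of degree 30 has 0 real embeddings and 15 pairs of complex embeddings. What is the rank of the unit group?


By Dirichlet's unit theorem:
rank = r1 + r2 - 1
= 0 + 15 - 1
= 14

14


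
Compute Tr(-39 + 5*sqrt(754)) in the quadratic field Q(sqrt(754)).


Tr(a + b*sqrt(d)) = (a + b*sqrt(d)) + (a - b*sqrt(d)) = 2a
= 2 * (-39)
= -78

-78


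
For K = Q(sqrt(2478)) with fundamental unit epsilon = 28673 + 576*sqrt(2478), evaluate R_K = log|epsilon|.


epsilon = 28673 + 576*sqrt(2478)
= 57346.0000
R = ln(57346.0000)
= 10.9569

10.9569


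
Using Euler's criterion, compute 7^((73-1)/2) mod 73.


p = 73 is prime and the exponent is (p-1)/2 = 36, so by Euler's criterion 7^36 = (7/73) = +1 or -1 mod 73.
Compute by square-and-multiply:
  36 = 32 + 4 (binary 100100)
  Repeated squaring mod 73: 7^1 = 7, 7^2 = 49, 7^4 = 65, 7^8 = 64, 7^16 = 8, 7^32 = 64
  7^36 = 7^32 * 7^4 = 64 * 65 mod 73
    64 * 65 = 4160 = 72 mod 73
  7^36 = 72 mod 73
Result 72 = p - 1 = -1 mod 73: 7 is a quadratic non-residue mod 73. As a residue in [0, p-1] the value is 72.
7^36 mod 73 = 72

72


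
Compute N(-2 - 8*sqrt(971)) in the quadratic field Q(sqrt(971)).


N(a + b*sqrt(d)) = a^2 - d*b^2
= (-2)^2 - (971)*(-8)^2
= 4 - 62144
= -62140

-62140


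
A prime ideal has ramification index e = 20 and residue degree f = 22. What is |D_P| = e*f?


|D_P| = e * f
= 20 * 22
= 440

440


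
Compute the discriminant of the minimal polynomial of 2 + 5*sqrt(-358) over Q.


The element 2 + 5*sqrt(-358) has minimal polynomial:
x^2 - 4*x + 8954
Discriminant = (-4)^2 - 4*(8954)
= 16 - 35816
= -35800

-35800


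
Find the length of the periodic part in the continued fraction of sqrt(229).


Run the CF algorithm for sqrt(229).
a_0 = floor(sqrt(229)) = 15; set m_0=0, q_0=1.
Recurrence: m' = q*a - m,  q' = (d - m'^2)/q,  a' = floor((a_0 + m')/q').
  step 1: m=15, q=4, a=7
  step 2: m=13, q=15, a=1
  step 3: m=2, q=15, a=1
  step 4: m=13, q=4, a=7
  step 5: m=15, q=1, a=30
a_5 = 2*a_0 = 30, so the period closes here.
sqrt(229) = [15; 7, 1, 1, 7, 30]
Period length = 5

5


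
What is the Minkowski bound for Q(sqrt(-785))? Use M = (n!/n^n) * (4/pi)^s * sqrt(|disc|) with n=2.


d = -785, d mod 4 = 3, so disc(K) = 4d = -3140; |disc(K)| = 3140
Imaginary quadratic field, so n = 2, s = r2 = 1, r1 = 0
M = (n!/n^n) * (4/pi)^s * sqrt(|disc(K)|) = (2!/2^2) * (4/pi)^1 * sqrt(3140)
= 0.5 * 1.273240 * 56.035703
= 35.6734

35.6734


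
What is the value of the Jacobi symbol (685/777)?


Compute (685/777) via quadratic reciprocity:
  reciprocity: (685/777) -> +(777/685)
  reduce: (92/685)
  pull out 2: (2/685) = -1  (since 685 mod 8 = 5)
  pull out 2: (2/685) = -1  (since 685 mod 8 = 5)
  reciprocity: (23/685) -> +(685/23)
  reduce: (18/23)
  pull out 2: (2/23) = +1  (since 23 mod 8 = 7)
  reciprocity: (9/23) -> +(23/9)
  reduce: (5/9)
  reciprocity: (5/9) -> +(9/5)
  reduce: (4/5)
  pull out 2: (2/5) = -1  (since 5 mod 8 = 5)
  pull out 2: (2/5) = -1  (since 5 mod 8 = 5)
  (1/5) = 1
Product of signs = 1

1


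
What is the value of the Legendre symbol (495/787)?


p = 787 is prime, so compute (495/787) with the reciprocity algorithm (Jacobi-symbol steps: pull out 2s via (2/n), flip via reciprocity, reduce):
  reciprocity: (495/787) -> -(787/495)
  reduce: (292/495)
  pull out 2: (2/495) = +1  (since 495 mod 8 = 7)
  pull out 2: (2/495) = +1  (since 495 mod 8 = 7)
  reciprocity: (73/495) -> +(495/73)
  reduce: (57/73)
  reciprocity: (57/73) -> +(73/57)
  reduce: (16/57)
  pull out 2: (2/57) = +1  (since 57 mod 8 = 1)
  pull out 2: (2/57) = +1  (since 57 mod 8 = 1)
  pull out 2: (2/57) = +1  (since 57 mod 8 = 1)
  pull out 2: (2/57) = +1  (since 57 mod 8 = 1)
  (1/57) = 1
Product of signs = -1
(495/787) = -1

-1


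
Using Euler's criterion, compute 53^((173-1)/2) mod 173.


p = 173 is prime and the exponent is (p-1)/2 = 86, so by Euler's criterion 53^86 = (53/173) = +1 or -1 mod 173.
Compute by square-and-multiply:
  86 = 64 + 16 + 4 + 2 (binary 1010110)
  Repeated squaring mod 173: 53^1 = 53, 53^2 = 41, 53^4 = 124, 53^8 = 152, 53^16 = 95, 53^32 = 29, 53^64 = 149
  53^86 = 53^64 * 53^16 * 53^4 * 53^2 = 149 * 95 * 124 * 41 mod 173
    149 * 95 = 14155 = 142 mod 173
    142 * 124 = 17608 = 135 mod 173
    135 * 41 = 5535 = 172 mod 173
  53^86 = 172 mod 173
Result 172 = p - 1 = -1 mod 173: 53 is a quadratic non-residue mod 173. As a residue in [0, p-1] the value is 172.
53^86 mod 173 = 172

172


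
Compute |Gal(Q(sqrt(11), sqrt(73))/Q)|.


The 2 square roots of distinct primes are multiplicatively independent over Q,
so [K:Q] = 2^2 and Gal(K/Q) is isomorphic to (Z/2Z)^2.
|Gal| = 2^2 = 4

4


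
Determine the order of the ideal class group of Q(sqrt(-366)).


K = Q(sqrt(-366)). d mod 4 = 2, so D = disc(K) = 4d = -1464
h(K) equals the number of primitive reduced positive-definite forms (a, b, c) = a*x^2 + b*x*y + c*y^2 with b^2 - 4ac = D,
where reduced means |b| <= a <= c, with b >= 0 whenever |b| = a or a = c, and primitive means gcd(a, b, c) = 1.
Reduced forces 3a^2 <= |D| = 1464, so 1 <= a <= 22; b must have the parity of D, and c = (b^2 - D)/(4a) must be an integer >= a.
Enumerate a = 1..22, b in [-a, a]:
  a=1: (1, 0, 366)  [1]
  a=2: (2, 0, 183)  [1]
  a=3: (3, 0, 122)  [1]
  a=4: none
  a=5: (5, -4, 74), (5, 4, 74)  [2]
  a=6: (6, 0, 61)  [1]
  a=7..9: none
  a=10: (10, -4, 37), (10, 4, 37)  [2]
  a=11..14: none
  a=15: (15, -6, 25), (15, 6, 25)  [2]
  a=16: none
  a=17: (17, -10, 23), (17, 10, 23)  [2]
  a=18..22: none
Total reduced forms: 1 + 1 + 1 + 2 + 1 + 2 + 2 + 2 = 12
h = 12

12


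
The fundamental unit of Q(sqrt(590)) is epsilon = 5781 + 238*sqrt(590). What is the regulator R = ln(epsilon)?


epsilon = 5781 + 238*sqrt(590)
= 11561.9999
R = ln(11561.9999)
= 9.3555

9.3555


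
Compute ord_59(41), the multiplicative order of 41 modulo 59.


We want ord_59(41), the smallest k >= 1 with 41^k = 1 mod 59.
n = 59 = 59, phi(59) = 58; the order divides phi(n).
Divisors of 58: 1, 2, 29, 58
Repeated squaring mod 59: 41^1 = 41, 41^2 = 29, 41^4 = 15, 41^8 = 48, 41^16 = 3, 41^32 = 9
Test divisors in increasing order:
  k=1: 41^1 = 41 mod 59
  k=2: 41^2 = 29 mod 59
  k=29: 41^29 = 3 * 48 * 15 * 41 = 1 mod 59  <- first divisor giving 1
Order = 29

29


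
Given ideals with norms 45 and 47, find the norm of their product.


N(IJ) = N(I) * N(J)
= 45 * 47
= 2115

2115


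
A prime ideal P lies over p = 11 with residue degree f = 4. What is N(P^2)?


N(P^a) = p^(a*f)
= 11^(2*4)
= 11^8
= 214358881

214358881


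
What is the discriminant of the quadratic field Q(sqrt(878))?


For K = Q(sqrt(d)) with d squarefree: disc(K) = d if d = 1 mod 4, and disc(K) = 4d if d = 2 or 3 mod 4.
Here d = 878, and d mod 4 = 2.
d = 2 mod 4, not 1 (O_K = Z[sqrt(d)]), so disc(K) = 4d = 4 * (878) = 3512

3512


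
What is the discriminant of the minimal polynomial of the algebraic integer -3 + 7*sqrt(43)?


The element -3 + 7*sqrt(43) has minimal polynomial:
x^2 + 6*x - 2098
Discriminant = (6)^2 - 4*(-2098)
= 36 + 8392
= 8428

8428


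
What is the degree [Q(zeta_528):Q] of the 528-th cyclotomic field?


The degree equals Euler's totient phi(528).
528 = 2^4 * 3 * 11
phi(528) = 160

160


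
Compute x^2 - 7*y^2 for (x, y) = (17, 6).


x^2 - d*y^2
= 17^2 - 7*6^2
= 289 - 252
= 37

37


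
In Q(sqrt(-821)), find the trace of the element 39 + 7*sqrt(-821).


Tr(a + b*sqrt(d)) = (a + b*sqrt(d)) + (a - b*sqrt(d)) = 2a
= 2 * (39)
= 78

78


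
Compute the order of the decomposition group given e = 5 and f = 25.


|D_P| = e * f
= 5 * 25
= 125

125


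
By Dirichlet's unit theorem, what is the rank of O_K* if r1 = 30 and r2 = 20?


By Dirichlet's unit theorem:
rank = r1 + r2 - 1
= 30 + 20 - 1
= 49

49


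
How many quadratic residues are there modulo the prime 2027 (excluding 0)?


For prime p, the number of non-zero quadratic residues is (p-1)/2.
= (2027-1)/2
= 1013

1013


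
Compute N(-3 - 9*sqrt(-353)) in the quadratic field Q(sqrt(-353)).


N(a + b*sqrt(d)) = a^2 - d*b^2
= (-3)^2 - (-353)*(-9)^2
= 9 + 28593
= 28602

28602


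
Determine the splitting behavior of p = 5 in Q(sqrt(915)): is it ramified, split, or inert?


K = Q(sqrt(915)). Since d mod 4 = 3, disc(K) = 3660.
Check p | disc: 3660 mod 5 = 0.
p divides disc, so p ramifies: (p) = P^2 with e=2, f=1, g=1.
Therefore p is ramified.

ramified


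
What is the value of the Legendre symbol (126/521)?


p = 521 is prime, so compute (126/521) with the reciprocity algorithm (Jacobi-symbol steps: pull out 2s via (2/n), flip via reciprocity, reduce):
  pull out 2: (2/521) = +1  (since 521 mod 8 = 1)
  reciprocity: (63/521) -> +(521/63)
  reduce: (17/63)
  reciprocity: (17/63) -> +(63/17)
  reduce: (12/17)
  pull out 2: (2/17) = +1  (since 17 mod 8 = 1)
  pull out 2: (2/17) = +1  (since 17 mod 8 = 1)
  reciprocity: (3/17) -> +(17/3)
  reduce: (2/3)
  pull out 2: (2/3) = -1  (since 3 mod 8 = 3)
  (1/3) = 1
Product of signs = -1
(126/521) = -1

-1


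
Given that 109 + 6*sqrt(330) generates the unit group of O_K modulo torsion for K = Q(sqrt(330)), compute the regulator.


epsilon = 109 + 6*sqrt(330)
= 217.9954
R = ln(217.9954)
= 5.3845

5.3845


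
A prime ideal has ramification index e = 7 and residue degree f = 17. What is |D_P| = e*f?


|D_P| = e * f
= 7 * 17
= 119

119


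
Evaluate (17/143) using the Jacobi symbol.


Compute (17/143) via quadratic reciprocity:
  reciprocity: (17/143) -> +(143/17)
  reduce: (7/17)
  reciprocity: (7/17) -> +(17/7)
  reduce: (3/7)
  reciprocity: (3/7) -> -(7/3)
  reduce: (1/3)
  (1/3) = 1
Product of signs = -1

-1


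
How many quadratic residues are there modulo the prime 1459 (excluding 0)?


For prime p, the number of non-zero quadratic residues is (p-1)/2.
= (1459-1)/2
= 729

729


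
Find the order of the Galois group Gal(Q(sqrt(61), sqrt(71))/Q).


The 2 square roots of distinct primes are multiplicatively independent over Q,
so [K:Q] = 2^2 and Gal(K/Q) is isomorphic to (Z/2Z)^2.
|Gal| = 2^2 = 4

4


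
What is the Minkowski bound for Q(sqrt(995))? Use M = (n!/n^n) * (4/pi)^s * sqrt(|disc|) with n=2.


d = 995, d mod 4 = 3, so disc(K) = 4d = 3980; |disc(K)| = 3980
Real quadratic field, so n = 2, s = r2 = 0, r1 = 2
M = (n!/n^n) * (4/pi)^s * sqrt(|disc(K)|) = (2!/2^2) * (4/pi)^0 * sqrt(3980)
= 0.5 * 1.000000 * 63.087241
= 31.5436

31.5436


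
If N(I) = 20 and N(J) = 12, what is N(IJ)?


N(IJ) = N(I) * N(J)
= 20 * 12
= 240

240


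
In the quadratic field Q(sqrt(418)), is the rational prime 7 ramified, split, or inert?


K = Q(sqrt(418)). Since d mod 4 = 2, disc(K) = 1672.
Check p | disc: 1672 mod 7 = 6.
p does not divide disc. Compute Legendre symbol (d/p):
5^((7-1)/2) mod 7 = -1
(d/p) = -1, so p is inert: (p) stays prime with e=1, f=2, g=1.
Therefore p is inert.

inert


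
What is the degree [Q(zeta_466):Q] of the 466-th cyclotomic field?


The degree equals Euler's totient phi(466).
466 = 2 * 233
phi(466) = 232

232


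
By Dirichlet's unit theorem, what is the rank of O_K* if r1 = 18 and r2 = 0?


By Dirichlet's unit theorem:
rank = r1 + r2 - 1
= 18 + 0 - 1
= 17

17


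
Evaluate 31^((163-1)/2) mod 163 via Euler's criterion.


p = 163 is prime and the exponent is (p-1)/2 = 81, so by Euler's criterion 31^81 = (31/163) = +1 or -1 mod 163.
Compute by square-and-multiply:
  81 = 64 + 16 + 1 (binary 1010001)
  Repeated squaring mod 163: 31^1 = 31, 31^2 = 146, 31^4 = 126, 31^8 = 65, 31^16 = 150, 31^32 = 6, 31^64 = 36
  31^81 = 31^64 * 31^16 * 31^1 = 36 * 150 * 31 mod 163
    36 * 150 = 5400 = 21 mod 163
    21 * 31 = 651 = 162 mod 163
  31^81 = 162 mod 163
Result 162 = p - 1 = -1 mod 163: 31 is a quadratic non-residue mod 163. As a residue in [0, p-1] the value is 162.
31^81 mod 163 = 162

162


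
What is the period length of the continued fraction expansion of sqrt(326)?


Run the CF algorithm for sqrt(326).
a_0 = floor(sqrt(326)) = 18; set m_0=0, q_0=1.
Recurrence: m' = q*a - m,  q' = (d - m'^2)/q,  a' = floor((a_0 + m')/q').
  step 1: m=18, q=2, a=18
  step 2: m=18, q=1, a=36
a_2 = 2*a_0 = 36, so the period closes here.
sqrt(326) = [18; 18, 36]
Period length = 2

2


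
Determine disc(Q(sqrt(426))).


For K = Q(sqrt(d)) with d squarefree: disc(K) = d if d = 1 mod 4, and disc(K) = 4d if d = 2 or 3 mod 4.
Here d = 426, and d mod 4 = 2.
d = 2 mod 4, not 1 (O_K = Z[sqrt(d)]), so disc(K) = 4d = 4 * (426) = 1704

1704


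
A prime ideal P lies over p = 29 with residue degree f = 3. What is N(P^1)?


N(P^a) = p^(a*f)
= 29^(1*3)
= 29^3
= 24389

24389


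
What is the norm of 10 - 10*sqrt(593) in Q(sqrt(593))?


N(a + b*sqrt(d)) = a^2 - d*b^2
= (10)^2 - (593)*(-10)^2
= 100 - 59300
= -59200

-59200


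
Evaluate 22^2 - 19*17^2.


x^2 - d*y^2
= 22^2 - 19*17^2
= 484 - 5491
= -5007

-5007


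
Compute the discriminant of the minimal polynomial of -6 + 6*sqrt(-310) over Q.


The element -6 + 6*sqrt(-310) has minimal polynomial:
x^2 + 12*x + 11196
Discriminant = (12)^2 - 4*(11196)
= 144 - 44784
= -44640

-44640


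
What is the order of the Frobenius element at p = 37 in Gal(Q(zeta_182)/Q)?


The Frobenius at p in Gal(Q(zeta_n)/Q) = (Z/nZ)* is the class of p, so its order is ord_182(37), the smallest k >= 1 with 37^k = 1 mod 182.
n = 182 = 2 * 7 * 13, phi(182) = 72; the order divides phi(n).
Divisors of 72: 1, 2, 3, 4, 6, 8, 9, 12, 18, 24, 36, 72
Repeated squaring mod 182: 37^1 = 37, 37^2 = 95, 37^4 = 107, 37^8 = 165, 37^16 = 107, 37^32 = 165, 37^64 = 107
Test divisors in increasing order:
  k=1: 37^1 = 37 mod 182
  k=2: 37^2 = 95 mod 182
  k=3: 37^3 = 95 * 37 = 57 mod 182
  k=4: 37^4 = 107 mod 182
  k=6: 37^6 = 107 * 95 = 155 mod 182
  k=8: 37^8 = 165 mod 182
  k=9: 37^9 = 165 * 37 = 99 mod 182
  k=12: 37^12 = 165 * 107 = 1 mod 182  <- first divisor giving 1
Order = 12

12


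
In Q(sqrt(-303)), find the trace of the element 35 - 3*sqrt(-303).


Tr(a + b*sqrt(d)) = (a + b*sqrt(d)) + (a - b*sqrt(d)) = 2a
= 2 * (35)
= 70

70


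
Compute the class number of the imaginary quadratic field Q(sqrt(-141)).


K = Q(sqrt(-141)). d mod 4 = 3, so D = disc(K) = 4d = -564
h(K) equals the number of primitive reduced positive-definite forms (a, b, c) = a*x^2 + b*x*y + c*y^2 with b^2 - 4ac = D,
where reduced means |b| <= a <= c, with b >= 0 whenever |b| = a or a = c, and primitive means gcd(a, b, c) = 1.
Reduced forces 3a^2 <= |D| = 564, so 1 <= a <= 13; b must have the parity of D, and c = (b^2 - D)/(4a) must be an integer >= a.
Enumerate a = 1..13, b in [-a, a]:
  a=1: (1, 0, 141)  [1]
  a=2: (2, 2, 71)  [1]
  a=3: (3, 0, 47)  [1]
  a=4: none
  a=5: (5, -4, 29), (5, 4, 29)  [2]
  a=6: (6, 6, 25)  [1]
  a=7..9: none
  a=10: (10, -6, 15), (10, 6, 15)  [2]
  a=11..13: none
Total reduced forms: 1 + 1 + 1 + 2 + 1 + 2 = 8
h = 8

8


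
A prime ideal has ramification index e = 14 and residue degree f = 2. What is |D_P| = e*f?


|D_P| = e * f
= 14 * 2
= 28

28


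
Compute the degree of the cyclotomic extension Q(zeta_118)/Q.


The degree equals Euler's totient phi(118).
118 = 2 * 59
phi(118) = 58

58


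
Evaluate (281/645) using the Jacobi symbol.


Compute (281/645) via quadratic reciprocity:
  reciprocity: (281/645) -> +(645/281)
  reduce: (83/281)
  reciprocity: (83/281) -> +(281/83)
  reduce: (32/83)
  pull out 2: (2/83) = -1  (since 83 mod 8 = 3)
  pull out 2: (2/83) = -1  (since 83 mod 8 = 3)
  pull out 2: (2/83) = -1  (since 83 mod 8 = 3)
  pull out 2: (2/83) = -1  (since 83 mod 8 = 3)
  pull out 2: (2/83) = -1  (since 83 mod 8 = 3)
  (1/83) = 1
Product of signs = -1

-1


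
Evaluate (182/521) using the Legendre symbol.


p = 521 is prime, so compute (182/521) with the reciprocity algorithm (Jacobi-symbol steps: pull out 2s via (2/n), flip via reciprocity, reduce):
  pull out 2: (2/521) = +1  (since 521 mod 8 = 1)
  reciprocity: (91/521) -> +(521/91)
  reduce: (66/91)
  pull out 2: (2/91) = -1  (since 91 mod 8 = 3)
  reciprocity: (33/91) -> +(91/33)
  reduce: (25/33)
  reciprocity: (25/33) -> +(33/25)
  reduce: (8/25)
  pull out 2: (2/25) = +1  (since 25 mod 8 = 1)
  pull out 2: (2/25) = +1  (since 25 mod 8 = 1)
  pull out 2: (2/25) = +1  (since 25 mod 8 = 1)
  (1/25) = 1
Product of signs = -1
(182/521) = -1

-1


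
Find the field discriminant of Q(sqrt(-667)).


For K = Q(sqrt(d)) with d squarefree: disc(K) = d if d = 1 mod 4, and disc(K) = 4d if d = 2 or 3 mod 4.
Here d = -667, and d mod 4 = 1.
d = 1 mod 4 (O_K = Z[(1+sqrt(d))/2]), so disc(K) = d = -667

-667


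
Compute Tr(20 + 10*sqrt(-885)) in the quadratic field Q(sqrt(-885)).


Tr(a + b*sqrt(d)) = (a + b*sqrt(d)) + (a - b*sqrt(d)) = 2a
= 2 * (20)
= 40

40


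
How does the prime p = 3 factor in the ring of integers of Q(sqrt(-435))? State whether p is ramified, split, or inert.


K = Q(sqrt(-435)). Since d mod 4 = 1, disc(K) = -435.
Check p | disc: -435 mod 3 = 0.
p divides disc, so p ramifies: (p) = P^2 with e=2, f=1, g=1.
Therefore p is ramified.

ramified


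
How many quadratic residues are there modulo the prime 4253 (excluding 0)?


For prime p, the number of non-zero quadratic residues is (p-1)/2.
= (4253-1)/2
= 2126

2126


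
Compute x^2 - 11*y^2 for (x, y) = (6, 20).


x^2 - d*y^2
= 6^2 - 11*20^2
= 36 - 4400
= -4364

-4364


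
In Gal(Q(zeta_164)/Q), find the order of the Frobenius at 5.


The Frobenius at p in Gal(Q(zeta_n)/Q) = (Z/nZ)* is the class of p, so its order is ord_164(5), the smallest k >= 1 with 5^k = 1 mod 164.
n = 164 = 2^2 * 41, phi(164) = 80; the order divides phi(n).
Divisors of 80: 1, 2, 4, 5, 8, 10, 16, 20, 40, 80
Repeated squaring mod 164: 5^1 = 5, 5^2 = 25, 5^4 = 133, 5^8 = 141, 5^16 = 37, 5^32 = 57, 5^64 = 133
Test divisors in increasing order:
  k=1: 5^1 = 5 mod 164
  k=2: 5^2 = 25 mod 164
  k=4: 5^4 = 133 mod 164
  k=5: 5^5 = 133 * 5 = 9 mod 164
  k=8: 5^8 = 141 mod 164
  k=10: 5^10 = 141 * 25 = 81 mod 164
  k=16: 5^16 = 37 mod 164
  k=20: 5^20 = 37 * 133 = 1 mod 164  <- first divisor giving 1
Order = 20

20


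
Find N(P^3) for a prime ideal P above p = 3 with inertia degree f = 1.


N(P^a) = p^(a*f)
= 3^(3*1)
= 3^3
= 27

27


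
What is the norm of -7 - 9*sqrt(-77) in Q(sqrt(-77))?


N(a + b*sqrt(d)) = a^2 - d*b^2
= (-7)^2 - (-77)*(-9)^2
= 49 + 6237
= 6286

6286


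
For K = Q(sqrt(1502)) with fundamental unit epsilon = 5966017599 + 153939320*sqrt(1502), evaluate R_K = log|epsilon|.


epsilon = 5966017599 + 153939320*sqrt(1502)
= 1.1932e+10
R = ln(1.1932e+10)
= 23.2025

23.2025


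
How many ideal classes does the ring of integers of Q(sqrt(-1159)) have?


K = Q(sqrt(-1159)). d mod 4 = 1, so D = disc(K) = d = -1159
h(K) equals the number of primitive reduced positive-definite forms (a, b, c) = a*x^2 + b*x*y + c*y^2 with b^2 - 4ac = D,
where reduced means |b| <= a <= c, with b >= 0 whenever |b| = a or a = c, and primitive means gcd(a, b, c) = 1.
Reduced forces 3a^2 <= |D| = 1159, so 1 <= a <= 19; b must have the parity of D, and c = (b^2 - D)/(4a) must be an integer >= a.
Enumerate a = 1..19, b in [-a, a]:
  a=1: (1, 1, 290)  [1]
  a=2: (2, -1, 145), (2, 1, 145)  [2]
  a=3: none
  a=4: (4, -3, 73), (4, 3, 73)  [2]
  a=5: (5, -1, 58), (5, 1, 58)  [2]
  a=6..7: none
  a=8: (8, -5, 37), (8, 5, 37)  [2]
  a=9: none
  a=10: (10, -9, 31), (10, -1, 29), (10, 1, 29), (10, 9, 31)  [4]
  a=11..15: none
  a=16: (16, -11, 20), (16, 11, 20)  [2]
  a=17..18: none
  a=19: (19, 19, 20)  [1]
Total reduced forms: 1 + 2 + 2 + 2 + 2 + 4 + 2 + 1 = 16
h = 16

16


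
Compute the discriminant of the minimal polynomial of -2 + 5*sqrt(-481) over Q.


The element -2 + 5*sqrt(-481) has minimal polynomial:
x^2 + 4*x + 12029
Discriminant = (4)^2 - 4*(12029)
= 16 - 48116
= -48100

-48100


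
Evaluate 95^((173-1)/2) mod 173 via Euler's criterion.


p = 173 is prime and the exponent is (p-1)/2 = 86, so by Euler's criterion 95^86 = (95/173) = +1 or -1 mod 173.
Compute by square-and-multiply:
  86 = 64 + 16 + 4 + 2 (binary 1010110)
  Repeated squaring mod 173: 95^1 = 95, 95^2 = 29, 95^4 = 149, 95^8 = 57, 95^16 = 135, 95^32 = 60, 95^64 = 140
  95^86 = 95^64 * 95^16 * 95^4 * 95^2 = 140 * 135 * 149 * 29 mod 173
    140 * 135 = 18900 = 43 mod 173
    43 * 149 = 6407 = 6 mod 173
    6 * 29 = 174 = 1 mod 173
  95^86 = 1 mod 173
Result 1: 95 is a quadratic residue mod 173.
95^86 mod 173 = 1

1


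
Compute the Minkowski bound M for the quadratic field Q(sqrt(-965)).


d = -965, d mod 4 = 3, so disc(K) = 4d = -3860; |disc(K)| = 3860
Imaginary quadratic field, so n = 2, s = r2 = 1, r1 = 0
M = (n!/n^n) * (4/pi)^s * sqrt(|disc(K)|) = (2!/2^2) * (4/pi)^1 * sqrt(3860)
= 0.5 * 1.273240 * 62.128898
= 39.5525

39.5525


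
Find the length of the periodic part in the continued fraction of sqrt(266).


Run the CF algorithm for sqrt(266).
a_0 = floor(sqrt(266)) = 16; set m_0=0, q_0=1.
Recurrence: m' = q*a - m,  q' = (d - m'^2)/q,  a' = floor((a_0 + m')/q').
  step 1: m=16, q=10, a=3
  step 2: m=14, q=7, a=4
  step 3: m=14, q=10, a=3
  step 4: m=16, q=1, a=32
a_4 = 2*a_0 = 32, so the period closes here.
sqrt(266) = [16; 3, 4, 3, 32]
Period length = 4

4


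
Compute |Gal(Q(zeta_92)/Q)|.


|Gal(Q(zeta_92)/Q)| = phi(92)
= 44

44


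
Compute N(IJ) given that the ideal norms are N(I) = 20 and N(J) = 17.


N(IJ) = N(I) * N(J)
= 20 * 17
= 340

340


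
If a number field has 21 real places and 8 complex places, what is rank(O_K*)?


By Dirichlet's unit theorem:
rank = r1 + r2 - 1
= 21 + 8 - 1
= 28

28


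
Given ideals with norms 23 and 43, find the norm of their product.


N(IJ) = N(I) * N(J)
= 23 * 43
= 989

989


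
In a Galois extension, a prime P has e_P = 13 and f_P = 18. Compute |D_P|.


|D_P| = e * f
= 13 * 18
= 234

234


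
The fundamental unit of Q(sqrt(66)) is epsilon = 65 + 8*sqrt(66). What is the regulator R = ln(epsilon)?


epsilon = 65 + 8*sqrt(66)
= 129.9923
R = ln(129.9923)
= 4.8675

4.8675


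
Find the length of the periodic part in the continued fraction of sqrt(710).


Run the CF algorithm for sqrt(710).
a_0 = floor(sqrt(710)) = 26; set m_0=0, q_0=1.
Recurrence: m' = q*a - m,  q' = (d - m'^2)/q,  a' = floor((a_0 + m')/q').
  step 1: m=26, q=34, a=1
  step 2: m=8, q=19, a=1
  step 3: m=11, q=31, a=1
  step 4: m=20, q=10, a=4
  step 5: m=20, q=31, a=1
  step 6: m=11, q=19, a=1
  step 7: m=8, q=34, a=1
  step 8: m=26, q=1, a=52
a_8 = 2*a_0 = 52, so the period closes here.
sqrt(710) = [26; 1, 1, 1, 4, 1, 1, 1, 52]
Period length = 8

8


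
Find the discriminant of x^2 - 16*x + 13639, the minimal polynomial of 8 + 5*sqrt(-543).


The element 8 + 5*sqrt(-543) has minimal polynomial:
x^2 - 16*x + 13639
Discriminant = (-16)^2 - 4*(13639)
= 256 - 54556
= -54300

-54300


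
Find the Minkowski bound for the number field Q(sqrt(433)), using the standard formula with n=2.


d = 433, d mod 4 = 1, so disc(K) = d = 433; |disc(K)| = 433
Real quadratic field, so n = 2, s = r2 = 0, r1 = 2
M = (n!/n^n) * (4/pi)^s * sqrt(|disc(K)|) = (2!/2^2) * (4/pi)^0 * sqrt(433)
= 0.5 * 1.000000 * 20.808652
= 10.4043

10.4043


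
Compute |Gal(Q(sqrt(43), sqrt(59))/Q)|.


The 2 square roots of distinct primes are multiplicatively independent over Q,
so [K:Q] = 2^2 and Gal(K/Q) is isomorphic to (Z/2Z)^2.
|Gal| = 2^2 = 4

4
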